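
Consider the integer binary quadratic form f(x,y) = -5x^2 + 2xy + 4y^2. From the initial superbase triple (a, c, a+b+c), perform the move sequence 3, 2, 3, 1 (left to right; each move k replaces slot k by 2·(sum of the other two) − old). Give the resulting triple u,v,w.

start (-5,4,1) = (f(1,0),f(0,1),f(1,1))
replace slot 3: 2·((-5)+4) − 1 = -3 → (-5,4,-3)
replace slot 2: 2·((-5)+(-3)) − 4 = -20 → (-5,-20,-3)
replace slot 3: 2·((-5)+(-20)) − (-3) = -47 → (-5,-20,-47)
replace slot 1: 2·((-20)+(-47)) − (-5) = -129 → (-129,-20,-47)

-129,-20,-47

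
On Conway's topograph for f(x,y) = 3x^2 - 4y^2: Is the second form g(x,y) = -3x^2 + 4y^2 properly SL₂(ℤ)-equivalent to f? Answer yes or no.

D₁ = 48, D₂ = 48
river cycle of f (length 2): (3, 6, -1), (-1, 6, 3)
river cycle of g (length 2): (-3, 6, 1), (1, 6, -3)
cycles differ ⇒ inequivalent

no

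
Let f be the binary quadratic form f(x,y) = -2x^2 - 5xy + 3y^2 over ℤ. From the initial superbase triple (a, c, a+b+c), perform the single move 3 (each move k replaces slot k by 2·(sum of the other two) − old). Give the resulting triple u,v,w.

start (-2,3,-4) = (f(1,0),f(0,1),f(1,1))
replace slot 3: 2·((-2)+3) − (-4) = 6 → (-2,3,6)

-2,3,6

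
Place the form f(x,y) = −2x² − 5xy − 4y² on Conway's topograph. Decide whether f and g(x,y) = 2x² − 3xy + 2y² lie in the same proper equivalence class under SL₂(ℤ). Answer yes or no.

D₁ = -7, D₂ = -7
f is negative-definite; reduce −f:
−f: translate: b→1 (≡5 mod 4), so (2,5,4)→(2,1,1)
−f: flip: (2,1,1)→(1,-1,2)
−f: translate: b→1 (≡-1 mod 2), so (1,-1,2)→(1,1,2)
−f: reduced (well bottom): (1,1,2) with a≤c, −a<b≤a
flip sign back: reduced form of f is (-1,-1,-2)
g: translate: b→1 (≡-3 mod 4), so (2,-3,2)→(2,1,1)
g: flip: (2,1,1)→(1,-1,2)
g: translate: b→1 (≡-1 mod 2), so (1,-1,2)→(1,1,2)
g: reduced (well bottom): (1,1,2) with a≤c, −a<b≤a
reduced forms (-1, -1, -2) vs (1, 1, 2) ⇒ inequivalent

no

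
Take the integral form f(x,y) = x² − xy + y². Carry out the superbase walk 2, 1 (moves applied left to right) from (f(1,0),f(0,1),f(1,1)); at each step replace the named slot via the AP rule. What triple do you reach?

start (1,1,1) = (f(1,0),f(0,1),f(1,1))
replace slot 2: 2·(1+1) − 1 = 3 → (1,3,1)
replace slot 1: 2·(3+1) − 1 = 7 → (7,3,1)

7,3,1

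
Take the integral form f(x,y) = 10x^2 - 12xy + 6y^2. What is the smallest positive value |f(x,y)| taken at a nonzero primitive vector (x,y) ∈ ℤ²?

translate: b→8 (≡-12 mod 20), so (10,-12,6)→(10,8,4)
flip: (10,8,4)→(4,-8,10)
translate: b→0 (≡-8 mod 8), so (4,-8,10)→(4,0,6)
reduced (well bottom): (4,0,6) with a≤c, −a<b≤a
well minimum = a = 4

4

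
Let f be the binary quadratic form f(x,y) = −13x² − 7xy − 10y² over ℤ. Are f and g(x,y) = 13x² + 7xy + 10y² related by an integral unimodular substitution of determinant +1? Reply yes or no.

D₁ = -471, D₂ = -471
f is negative-definite; reduce −f:
−f: flip: (13,7,10)→(10,-7,13)
−f: reduced (well bottom): (10,-7,13) with a≤c, −a<b≤a
flip sign back: reduced form of f is (-10,7,-13)
g: flip: (13,7,10)→(10,-7,13)
g: reduced (well bottom): (10,-7,13) with a≤c, −a<b≤a
reduced forms (-10, 7, -13) vs (10, -7, 13) ⇒ inequivalent

no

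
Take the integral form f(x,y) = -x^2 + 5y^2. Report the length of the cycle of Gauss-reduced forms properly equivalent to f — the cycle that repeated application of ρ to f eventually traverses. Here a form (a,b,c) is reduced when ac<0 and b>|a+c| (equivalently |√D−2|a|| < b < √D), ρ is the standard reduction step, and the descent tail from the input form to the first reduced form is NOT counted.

D = 20, ⌊√D⌋ = 4
descent: ρ → (5,0,-1)
descent: ρ → (-1,4,1)  [lands on river]
river: ρ → (1,4,-1)
ρ-cycle length = 2 (tail of 2 descent steps not counted)

2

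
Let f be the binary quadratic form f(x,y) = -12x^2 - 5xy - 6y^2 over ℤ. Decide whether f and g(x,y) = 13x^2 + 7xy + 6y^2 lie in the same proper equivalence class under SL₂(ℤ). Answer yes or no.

D₁ = -263, D₂ = -263
f is negative-definite; reduce −f:
−f: flip: (12,5,6)→(6,-5,12)
−f: reduced (well bottom): (6,-5,12) with a≤c, −a<b≤a
flip sign back: reduced form of f is (-6,5,-12)
g: flip: (13,7,6)→(6,-7,13)
g: translate: b→5 (≡-7 mod 12), so (6,-7,13)→(6,5,12)
g: reduced (well bottom): (6,5,12) with a≤c, −a<b≤a
reduced forms (-6, 5, -12) vs (6, 5, 12) ⇒ inequivalent

no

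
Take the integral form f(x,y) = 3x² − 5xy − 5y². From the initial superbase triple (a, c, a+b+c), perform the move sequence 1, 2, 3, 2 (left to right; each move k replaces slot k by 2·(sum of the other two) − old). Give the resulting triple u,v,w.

start (3,-5,-7) = (f(1,0),f(0,1),f(1,1))
replace slot 1: 2·((-5)+(-7)) − 3 = -27 → (-27,-5,-7)
replace slot 2: 2·((-27)+(-7)) − (-5) = -63 → (-27,-63,-7)
replace slot 3: 2·((-27)+(-63)) − (-7) = -173 → (-27,-63,-173)
replace slot 2: 2·((-27)+(-173)) − (-63) = -337 → (-27,-337,-173)

-27,-337,-173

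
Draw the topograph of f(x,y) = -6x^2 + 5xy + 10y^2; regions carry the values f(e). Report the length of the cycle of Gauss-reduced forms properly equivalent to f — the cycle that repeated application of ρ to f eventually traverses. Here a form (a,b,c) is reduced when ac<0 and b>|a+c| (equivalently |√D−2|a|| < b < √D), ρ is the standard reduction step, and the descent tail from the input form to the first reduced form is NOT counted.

D = 265, ⌊√D⌋ = 16
river: ρ → (10,15,-1)
river: ρ → (-1,15,10)
river: ρ → (10,5,-6)
river: ρ → (-6,7,9)
river: ρ → (9,11,-4)
river: ρ → (-4,13,6)
river: ρ → (6,11,-6)
river: ρ → (-6,13,4)
river: ρ → (4,11,-9)
river: ρ → (-9,7,6)
river: ρ → (6,5,-10)
river: ρ → (-10,15,1)
river: ρ → (1,15,-10)
river: ρ → (-10,5,6)
river: ρ → (6,7,-9)
river: ρ → (-9,11,4)
river: ρ → (4,13,-6)
river: ρ → (-6,11,6)
river: ρ → (6,13,-4)
river: ρ → (-4,11,9)
river: ρ → (9,7,-6)
river: ρ → (-6,5,10)
ρ-cycle length = 22 (tail of 0 descent steps not counted)

22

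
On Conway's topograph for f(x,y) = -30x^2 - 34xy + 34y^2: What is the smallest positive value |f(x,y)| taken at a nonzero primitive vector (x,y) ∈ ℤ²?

descent: ρ → (34,34,-30)  [lands on river]
river: ρ → (-30,26,38)
river: ρ → (38,50,-18)
river: ρ → (-18,58,26)
river: ρ → (26,46,-30)
river: ρ → (-30,14,42)
river: ρ → (42,70,-2)
river: ρ → (-2,70,42)
river: ρ → (42,14,-30)
river: ρ → (-30,46,26)
river: ρ → (26,58,-18)
river: ρ → (-18,50,38)
river: ρ → (38,26,-30)
river: ρ → (-30,34,34)
closes: descent 1, river 14
min |a| on river = 2

2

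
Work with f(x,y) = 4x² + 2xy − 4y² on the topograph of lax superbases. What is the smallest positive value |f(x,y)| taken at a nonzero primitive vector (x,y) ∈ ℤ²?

river: ρ → (-4,6,2)
river: ρ → (2,6,-4)
river: ρ → (-4,2,4)
river: ρ → (4,6,-2)
river: ρ → (-2,6,4)
river: ρ → (4,2,-4)
closes: descent 0, river 6
min |a| on river = 2

2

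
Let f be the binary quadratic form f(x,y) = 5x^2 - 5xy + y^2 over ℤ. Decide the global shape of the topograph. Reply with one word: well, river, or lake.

D = b²−4ac = (-5)² − 4·5·1 = 5
D > 0 non-square ⇒ indefinite ⇒ periodic river

river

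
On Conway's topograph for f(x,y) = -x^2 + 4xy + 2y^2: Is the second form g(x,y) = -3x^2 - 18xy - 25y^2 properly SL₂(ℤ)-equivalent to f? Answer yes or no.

D₁ = 24, D₂ = 24
river cycle of f (length 2): (2, 4, -1), (-1, 4, 2)
river cycle of g (length 2): (2, 4, -1), (-1, 4, 2)
cycles coincide ⇒ equivalent

yes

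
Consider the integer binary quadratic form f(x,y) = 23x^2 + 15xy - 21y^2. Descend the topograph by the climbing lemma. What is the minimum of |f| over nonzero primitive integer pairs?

river: ρ → (-21,27,17)
river: ρ → (17,41,-7)
river: ρ → (-7,43,11)
river: ρ → (11,45,-3)
river: ρ → (-3,45,11)
river: ρ → (11,43,-7)
river: ρ → (-7,41,17)
river: ρ → (17,27,-21)
river: ρ → (-21,15,23)
river: ρ → (23,31,-13)
river: ρ → (-13,21,33)
river: ρ → (33,45,-1)
river: ρ → (-1,45,33)
river: ρ → (33,21,-13)
river: ρ → (-13,31,23)
river: ρ → (23,15,-21)
closes: descent 0, river 16
min |a| on river = 1

1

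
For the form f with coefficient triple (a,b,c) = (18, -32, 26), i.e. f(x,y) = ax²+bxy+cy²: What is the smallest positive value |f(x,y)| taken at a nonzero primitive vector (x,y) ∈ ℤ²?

translate: b→4 (≡-32 mod 36), so (18,-32,26)→(18,4,12)
flip: (18,4,12)→(12,-4,18)
reduced (well bottom): (12,-4,18) with a≤c, −a<b≤a
well minimum = a = 12

12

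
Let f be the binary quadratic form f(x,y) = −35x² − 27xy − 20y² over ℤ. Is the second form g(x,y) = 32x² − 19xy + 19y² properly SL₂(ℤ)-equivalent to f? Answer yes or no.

D₁ = -2071, D₂ = -2071
f is negative-definite; reduce −f:
−f: flip: (35,27,20)→(20,-27,35)
−f: translate: b→13 (≡-27 mod 40), so (20,-27,35)→(20,13,28)
−f: reduced (well bottom): (20,13,28) with a≤c, −a<b≤a
flip sign back: reduced form of f is (-20,-13,-28)
g: flip: (32,-19,19)→(19,19,32)
g: reduced (well bottom): (19,19,32) with a≤c, −a<b≤a
reduced forms (-20, -13, -28) vs (19, 19, 32) ⇒ inequivalent

no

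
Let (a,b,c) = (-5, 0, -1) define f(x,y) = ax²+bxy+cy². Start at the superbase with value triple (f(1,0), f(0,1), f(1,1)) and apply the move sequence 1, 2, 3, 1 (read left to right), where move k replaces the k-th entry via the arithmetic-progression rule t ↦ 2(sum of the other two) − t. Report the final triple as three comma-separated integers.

start (-5,-1,-6) = (f(1,0),f(0,1),f(1,1))
replace slot 1: 2·((-1)+(-6)) − (-5) = -9 → (-9,-1,-6)
replace slot 2: 2·((-9)+(-6)) − (-1) = -29 → (-9,-29,-6)
replace slot 3: 2·((-9)+(-29)) − (-6) = -70 → (-9,-29,-70)
replace slot 1: 2·((-29)+(-70)) − (-9) = -189 → (-189,-29,-70)

-189,-29,-70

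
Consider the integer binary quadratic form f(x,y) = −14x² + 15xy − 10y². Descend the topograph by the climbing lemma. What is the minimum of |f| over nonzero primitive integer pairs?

translate: b→13 (≡-15 mod 28), so (14,-15,10)→(14,13,9)
flip: (14,13,9)→(9,-13,14)
translate: b→5 (≡-13 mod 18), so (9,-13,14)→(9,5,10)
reduced (well bottom): (9,5,10) with a≤c, −a<b≤a
well minimum |f| = |-9| = 9 (negative-definite)

9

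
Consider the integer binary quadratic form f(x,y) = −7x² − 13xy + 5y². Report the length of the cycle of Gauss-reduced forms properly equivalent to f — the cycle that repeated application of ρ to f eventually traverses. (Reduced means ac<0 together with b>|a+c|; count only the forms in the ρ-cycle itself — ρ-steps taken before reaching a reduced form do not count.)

D = 309, ⌊√D⌋ = 17
descent: ρ → (5,13,-7)  [lands on river]
river: ρ → (-7,15,3)
river: ρ → (3,15,-7)
river: ρ → (-7,13,5)
river: ρ → (5,17,-1)
river: ρ → (-1,17,5)
ρ-cycle length = 6 (tail of 1 descent step not counted)

6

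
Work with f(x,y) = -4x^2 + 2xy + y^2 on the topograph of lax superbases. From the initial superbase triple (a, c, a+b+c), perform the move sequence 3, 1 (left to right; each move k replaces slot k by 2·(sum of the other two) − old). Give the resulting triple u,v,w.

start (-4,1,-1) = (f(1,0),f(0,1),f(1,1))
replace slot 3: 2·((-4)+1) − (-1) = -5 → (-4,1,-5)
replace slot 1: 2·(1+(-5)) − (-4) = -4 → (-4,1,-5)

-4,1,-5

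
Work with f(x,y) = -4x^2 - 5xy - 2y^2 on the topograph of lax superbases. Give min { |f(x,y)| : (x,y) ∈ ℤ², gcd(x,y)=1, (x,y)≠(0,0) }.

translate: b→-3 (≡5 mod 8), so (4,5,2)→(4,-3,1)
flip: (4,-3,1)→(1,3,4)
translate: b→1 (≡3 mod 2), so (1,3,4)→(1,1,2)
reduced (well bottom): (1,1,2) with a≤c, −a<b≤a
well minimum |f| = |-1| = 1 (negative-definite)

1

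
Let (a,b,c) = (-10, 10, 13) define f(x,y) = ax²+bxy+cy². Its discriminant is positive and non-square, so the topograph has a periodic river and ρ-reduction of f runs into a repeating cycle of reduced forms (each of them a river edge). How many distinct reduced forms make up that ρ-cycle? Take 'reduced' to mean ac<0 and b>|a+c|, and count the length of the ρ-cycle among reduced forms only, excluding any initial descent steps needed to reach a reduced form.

D = 620, ⌊√D⌋ = 24
river: ρ → (13,16,-7)
river: ρ → (-7,12,17)
river: ρ → (17,22,-2)
river: ρ → (-2,22,17)
river: ρ → (17,12,-7)
river: ρ → (-7,16,13)
river: ρ → (13,10,-10)
river: ρ → (-10,10,13)
ρ-cycle length = 8 (tail of 0 descent steps not counted)

8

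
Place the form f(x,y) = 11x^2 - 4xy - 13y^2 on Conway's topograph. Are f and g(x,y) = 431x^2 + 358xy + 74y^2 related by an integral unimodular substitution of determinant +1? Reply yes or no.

D₁ = 588, D₂ = 588
river cycle of f (length 6): (-13, 4, 11), (11, 18, -6), (-6, 18, 11), (11, 4, -13), (-13, 22, 2), (2, 22, -13)
river cycle of g (length 6): (11, 18, -6), (-6, 18, 11), (11, 4, -13), (-13, 22, 2), (2, 22, -13), (-13, 4, 11)
cycles coincide ⇒ equivalent

yes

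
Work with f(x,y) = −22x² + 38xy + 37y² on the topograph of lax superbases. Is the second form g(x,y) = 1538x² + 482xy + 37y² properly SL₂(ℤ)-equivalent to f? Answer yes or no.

D₁ = 4700, D₂ = 4700
river cycle of f (length 16): (37, 36, -23), (-23, 56, 17), (17, 46, -38), (-38, 30, 25), (25, 20, -43), (-43, 66, 2), (2, 66, -43), (-43, 20, 25), (25, 30, -38), (-38, 46, 17), … (6 more)
river cycle of g (length 16): (37, 36, -23), (-23, 56, 17), (17, 46, -38), (-38, 30, 25), (25, 20, -43), (-43, 66, 2), (2, 66, -43), (-43, 20, 25), (25, 30, -38), (-38, 46, 17), … (6 more)
cycles coincide ⇒ equivalent

yes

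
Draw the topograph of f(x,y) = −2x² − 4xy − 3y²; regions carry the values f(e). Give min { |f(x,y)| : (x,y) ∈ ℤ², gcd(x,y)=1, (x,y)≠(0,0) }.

translate: b→0 (≡4 mod 4), so (2,4,3)→(2,0,1)
flip: (2,0,1)→(1,0,2)
reduced (well bottom): (1,0,2) with a≤c, −a<b≤a
well minimum |f| = |-1| = 1 (negative-definite)

1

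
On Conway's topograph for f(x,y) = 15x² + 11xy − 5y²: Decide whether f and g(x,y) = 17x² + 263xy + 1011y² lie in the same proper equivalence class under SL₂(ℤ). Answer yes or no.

D₁ = 421, D₂ = 421
river cycle of f (length 26): (-5, 19, 3), (3, 17, -11), (-11, 5, 9), (9, 13, -7), (-7, 15, 7), (7, 13, -9), (-9, 5, 11), (11, 17, -3), (-3, 19, 5), (5, 11, -15), … (16 more)
river cycle of g (length 26): (-5, 19, 3), (3, 17, -11), (-11, 5, 9), (9, 13, -7), (-7, 15, 7), (7, 13, -9), (-9, 5, 11), (11, 17, -3), (-3, 19, 5), (5, 11, -15), … (16 more)
cycles coincide ⇒ equivalent

yes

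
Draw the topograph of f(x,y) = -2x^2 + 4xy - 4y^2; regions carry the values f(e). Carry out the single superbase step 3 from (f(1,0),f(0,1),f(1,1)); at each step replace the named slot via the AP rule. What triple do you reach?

start (-2,-4,-2) = (f(1,0),f(0,1),f(1,1))
replace slot 3: 2·((-2)+(-4)) − (-2) = -10 → (-2,-4,-10)

-2,-4,-10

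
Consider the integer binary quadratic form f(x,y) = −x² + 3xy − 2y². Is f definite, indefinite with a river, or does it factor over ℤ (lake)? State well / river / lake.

D = b²−4ac = 3² − 4·(-1)·(-2) = 1
D = 1² is a perfect square ⇒ form factors over ℤ ⇒ lakes

lake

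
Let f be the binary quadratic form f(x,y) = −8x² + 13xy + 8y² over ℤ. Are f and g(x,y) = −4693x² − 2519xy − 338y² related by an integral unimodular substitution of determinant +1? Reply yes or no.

D₁ = 425, D₂ = 425
river cycle of f (length 10): (8, 19, -2), (-2, 17, 17), (17, 17, -2), (-2, 19, 8), (8, 13, -8), (-8, 19, 2), (2, 17, -17), (-17, 17, 2), (2, 19, -8), (-8, 13, 8)
river cycle of g (length 10): (2, 19, -8), (-8, 13, 8), (8, 19, -2), (-2, 17, 17), (17, 17, -2), (-2, 19, 8), (8, 13, -8), (-8, 19, 2), (2, 17, -17), (-17, 17, 2)
cycles coincide ⇒ equivalent

yes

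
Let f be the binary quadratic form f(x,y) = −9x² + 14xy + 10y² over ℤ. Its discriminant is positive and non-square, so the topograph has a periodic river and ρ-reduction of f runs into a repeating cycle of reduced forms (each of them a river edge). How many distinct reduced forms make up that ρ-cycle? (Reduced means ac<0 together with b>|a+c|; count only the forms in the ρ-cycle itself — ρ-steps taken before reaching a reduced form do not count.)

D = 556, ⌊√D⌋ = 23
river: ρ → (10,6,-13)
river: ρ → (-13,20,3)
river: ρ → (3,22,-6)
river: ρ → (-6,14,15)
river: ρ → (15,16,-5)
river: ρ → (-5,14,18)
river: ρ → (18,22,-1)
river: ρ → (-1,22,18)
river: ρ → (18,14,-5)
river: ρ → (-5,16,15)
river: ρ → (15,14,-6)
river: ρ → (-6,22,3)
river: ρ → (3,20,-13)
river: ρ → (-13,6,10)
river: ρ → (10,14,-9)
river: ρ → (-9,22,2)
river: ρ → (2,22,-9)
river: ρ → (-9,14,10)
ρ-cycle length = 18 (tail of 0 descent steps not counted)

18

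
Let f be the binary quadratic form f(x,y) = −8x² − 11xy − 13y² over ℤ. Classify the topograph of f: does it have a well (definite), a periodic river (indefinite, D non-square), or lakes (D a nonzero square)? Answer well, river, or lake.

D = b²−4ac = (-11)² − 4·(-8)·(-13) = -295
D < 0 ⇒ definite ⇒ every region one sign ⇒ single well

well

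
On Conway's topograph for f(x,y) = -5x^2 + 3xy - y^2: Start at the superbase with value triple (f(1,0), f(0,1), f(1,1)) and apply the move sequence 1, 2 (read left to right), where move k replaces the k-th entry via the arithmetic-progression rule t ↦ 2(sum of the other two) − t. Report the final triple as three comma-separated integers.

start (-5,-1,-3) = (f(1,0),f(0,1),f(1,1))
replace slot 1: 2·((-1)+(-3)) − (-5) = -3 → (-3,-1,-3)
replace slot 2: 2·((-3)+(-3)) − (-1) = -11 → (-3,-11,-3)

-3,-11,-3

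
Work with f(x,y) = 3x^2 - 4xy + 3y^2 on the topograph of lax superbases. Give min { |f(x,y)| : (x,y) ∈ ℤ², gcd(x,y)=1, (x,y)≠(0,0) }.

translate: b→2 (≡-4 mod 6), so (3,-4,3)→(3,2,2)
flip: (3,2,2)→(2,-2,3)
translate: b→2 (≡-2 mod 4), so (2,-2,3)→(2,2,3)
reduced (well bottom): (2,2,3) with a≤c, −a<b≤a
well minimum = a = 2

2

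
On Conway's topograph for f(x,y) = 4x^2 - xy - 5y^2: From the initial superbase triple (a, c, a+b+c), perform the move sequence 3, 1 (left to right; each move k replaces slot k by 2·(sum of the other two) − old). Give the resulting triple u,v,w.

start (4,-5,-2) = (f(1,0),f(0,1),f(1,1))
replace slot 3: 2·(4+(-5)) − (-2) = 0 → (4,-5,0)
replace slot 1: 2·((-5)+0) − 4 = -14 → (-14,-5,0)

-14,-5,0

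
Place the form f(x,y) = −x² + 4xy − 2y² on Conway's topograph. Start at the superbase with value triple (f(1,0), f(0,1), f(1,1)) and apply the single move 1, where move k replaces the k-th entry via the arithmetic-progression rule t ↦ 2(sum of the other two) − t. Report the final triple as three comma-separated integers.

start (-1,-2,1) = (f(1,0),f(0,1),f(1,1))
replace slot 1: 2·((-2)+1) − (-1) = -1 → (-1,-2,1)

-1,-2,1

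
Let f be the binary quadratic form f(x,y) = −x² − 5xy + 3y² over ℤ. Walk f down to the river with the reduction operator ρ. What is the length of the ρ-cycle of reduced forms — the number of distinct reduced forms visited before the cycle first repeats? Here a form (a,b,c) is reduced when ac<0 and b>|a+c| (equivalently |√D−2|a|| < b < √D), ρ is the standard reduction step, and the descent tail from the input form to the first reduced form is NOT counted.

D = 37, ⌊√D⌋ = 6
descent: ρ → (3,5,-1)  [lands on river]
river: ρ → (-1,5,3)
river: ρ → (3,1,-3)
river: ρ → (-3,5,1)
river: ρ → (1,5,-3)
river: ρ → (-3,1,3)
ρ-cycle length = 6 (tail of 1 descent step not counted)

6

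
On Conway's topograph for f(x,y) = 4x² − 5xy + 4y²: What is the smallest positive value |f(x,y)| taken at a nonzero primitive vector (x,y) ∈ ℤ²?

translate: b→3 (≡-5 mod 8), so (4,-5,4)→(4,3,3)
flip: (4,3,3)→(3,-3,4)
translate: b→3 (≡-3 mod 6), so (3,-3,4)→(3,3,4)
reduced (well bottom): (3,3,4) with a≤c, −a<b≤a
well minimum = a = 3

3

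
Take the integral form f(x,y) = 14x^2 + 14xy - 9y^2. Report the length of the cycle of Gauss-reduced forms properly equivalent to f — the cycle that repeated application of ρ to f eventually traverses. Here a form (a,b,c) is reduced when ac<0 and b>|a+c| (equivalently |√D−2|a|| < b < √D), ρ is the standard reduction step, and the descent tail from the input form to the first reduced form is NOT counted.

D = 700, ⌊√D⌋ = 26
river: ρ → (-9,22,6)
river: ρ → (6,26,-1)
river: ρ → (-1,26,6)
river: ρ → (6,22,-9)
river: ρ → (-9,14,14)
river: ρ → (14,14,-9)
ρ-cycle length = 6 (tail of 0 descent steps not counted)

6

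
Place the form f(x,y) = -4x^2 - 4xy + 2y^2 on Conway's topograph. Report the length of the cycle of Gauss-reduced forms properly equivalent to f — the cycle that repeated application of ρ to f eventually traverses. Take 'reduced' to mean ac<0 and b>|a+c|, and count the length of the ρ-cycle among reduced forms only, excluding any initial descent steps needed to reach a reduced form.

D = 48, ⌊√D⌋ = 6
descent: ρ → (2,4,-4)  [lands on river]
river: ρ → (-4,4,2)
ρ-cycle length = 2 (tail of 1 descent step not counted)

2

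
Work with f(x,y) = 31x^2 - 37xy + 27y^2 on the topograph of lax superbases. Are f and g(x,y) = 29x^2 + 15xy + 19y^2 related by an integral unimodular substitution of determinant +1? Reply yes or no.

D₁ = -1979, D₂ = -1979
f: translate: b→25 (≡-37 mod 62), so (31,-37,27)→(31,25,21)
f: flip: (31,25,21)→(21,-25,31)
f: translate: b→17 (≡-25 mod 42), so (21,-25,31)→(21,17,27)
f: reduced (well bottom): (21,17,27) with a≤c, −a<b≤a
g: flip: (29,15,19)→(19,-15,29)
g: reduced (well bottom): (19,-15,29) with a≤c, −a<b≤a
reduced forms (21, 17, 27) vs (19, -15, 29) ⇒ inequivalent

no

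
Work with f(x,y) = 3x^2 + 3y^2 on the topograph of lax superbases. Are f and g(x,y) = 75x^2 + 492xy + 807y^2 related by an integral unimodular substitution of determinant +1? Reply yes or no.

D₁ = -36, D₂ = -36
f: reduced (well bottom): (3,0,3) with a≤c, −a<b≤a
g: translate: b→42 (≡492 mod 150), so (75,492,807)→(75,42,6)
g: flip: (75,42,6)→(6,-42,75)
g: translate: b→6 (≡-42 mod 12), so (6,-42,75)→(6,6,3)
g: flip: (6,6,3)→(3,-6,6)
g: translate: b→0 (≡-6 mod 6), so (3,-6,6)→(3,0,3)
g: reduced (well bottom): (3,0,3) with a≤c, −a<b≤a
reduced forms (3, 0, 3) vs (3, 0, 3) ⇒ equivalent

yes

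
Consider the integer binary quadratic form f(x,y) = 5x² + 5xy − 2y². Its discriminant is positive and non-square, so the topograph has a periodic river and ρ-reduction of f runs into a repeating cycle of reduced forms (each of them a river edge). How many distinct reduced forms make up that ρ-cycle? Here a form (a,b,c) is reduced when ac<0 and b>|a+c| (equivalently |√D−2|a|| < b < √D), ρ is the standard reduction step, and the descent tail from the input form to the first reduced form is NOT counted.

D = 65, ⌊√D⌋ = 8
river: ρ → (-2,7,2)
river: ρ → (2,5,-5)
river: ρ → (-5,5,2)
river: ρ → (2,7,-2)
river: ρ → (-2,5,5)
river: ρ → (5,5,-2)
ρ-cycle length = 6 (tail of 0 descent steps not counted)

6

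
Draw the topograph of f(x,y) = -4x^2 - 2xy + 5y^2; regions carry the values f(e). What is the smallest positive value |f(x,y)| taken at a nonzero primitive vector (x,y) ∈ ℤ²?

descent: ρ → (5,2,-4)  [lands on river]
river: ρ → (-4,6,3)
river: ρ → (3,6,-4)
river: ρ → (-4,2,5)
river: ρ → (5,8,-1)
river: ρ → (-1,8,5)
closes: descent 1, river 6
min |a| on river = 1

1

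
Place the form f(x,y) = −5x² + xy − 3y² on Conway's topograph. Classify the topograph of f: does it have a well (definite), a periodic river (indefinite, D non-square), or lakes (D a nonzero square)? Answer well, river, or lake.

D = b²−4ac = 1² − 4·(-5)·(-3) = -59
D < 0 ⇒ definite ⇒ every region one sign ⇒ single well

well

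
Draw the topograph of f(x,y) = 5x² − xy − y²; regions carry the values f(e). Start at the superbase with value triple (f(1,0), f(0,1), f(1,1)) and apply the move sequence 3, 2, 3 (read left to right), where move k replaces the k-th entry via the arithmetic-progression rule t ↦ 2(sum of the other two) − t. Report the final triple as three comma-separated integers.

start (5,-1,3) = (f(1,0),f(0,1),f(1,1))
replace slot 3: 2·(5+(-1)) − 3 = 5 → (5,-1,5)
replace slot 2: 2·(5+5) − (-1) = 21 → (5,21,5)
replace slot 3: 2·(5+21) − 5 = 47 → (5,21,47)

5,21,47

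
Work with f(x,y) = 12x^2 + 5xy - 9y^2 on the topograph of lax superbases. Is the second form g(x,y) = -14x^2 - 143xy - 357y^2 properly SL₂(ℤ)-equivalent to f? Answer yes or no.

D₁ = 457, D₂ = 457
river cycle of f (length 46): (-9, 13, 8), (8, 19, -3), (-3, 17, 14), (14, 11, -6), (-6, 13, 12), (12, 11, -7), (-7, 17, 6), (6, 19, -4), (-4, 21, 1), (1, 21, -4), … (36 more)
river cycle of g (length 46): (8, 19, -3), (-3, 17, 14), (14, 11, -6), (-6, 13, 12), (12, 11, -7), (-7, 17, 6), (6, 19, -4), (-4, 21, 1), (1, 21, -4), (-4, 19, 6), … (36 more)
cycles coincide ⇒ equivalent

yes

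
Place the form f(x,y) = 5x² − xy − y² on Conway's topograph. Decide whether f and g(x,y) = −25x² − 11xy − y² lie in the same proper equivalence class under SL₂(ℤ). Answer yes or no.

D₁ = 21, D₂ = 21
river cycle of f (length 2): (-1, 3, 3), (3, 3, -1)
river cycle of g (length 2): (-1, 3, 3), (3, 3, -1)
cycles coincide ⇒ equivalent

yes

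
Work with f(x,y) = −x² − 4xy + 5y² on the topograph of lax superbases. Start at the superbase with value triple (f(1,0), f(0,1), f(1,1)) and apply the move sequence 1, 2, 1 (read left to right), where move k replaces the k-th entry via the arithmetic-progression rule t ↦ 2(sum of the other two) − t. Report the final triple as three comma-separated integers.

start (-1,5,0) = (f(1,0),f(0,1),f(1,1))
replace slot 1: 2·(5+0) − (-1) = 11 → (11,5,0)
replace slot 2: 2·(11+0) − 5 = 17 → (11,17,0)
replace slot 1: 2·(17+0) − 11 = 23 → (23,17,0)

23,17,0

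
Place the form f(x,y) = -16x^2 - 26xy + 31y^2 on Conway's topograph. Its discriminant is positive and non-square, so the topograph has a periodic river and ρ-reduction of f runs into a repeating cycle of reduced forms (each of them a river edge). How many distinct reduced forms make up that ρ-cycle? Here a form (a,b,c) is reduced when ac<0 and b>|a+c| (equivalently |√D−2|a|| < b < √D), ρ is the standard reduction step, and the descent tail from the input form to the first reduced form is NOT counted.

D = 2660, ⌊√D⌋ = 51
descent: ρ → (31,26,-16)  [lands on river]
river: ρ → (-16,38,19)
river: ρ → (19,38,-16)
river: ρ → (-16,26,31)
river: ρ → (31,36,-11)
river: ρ → (-11,30,40)
river: ρ → (40,50,-1)
river: ρ → (-1,50,40)
river: ρ → (40,30,-11)
river: ρ → (-11,36,31)
ρ-cycle length = 10 (tail of 1 descent step not counted)

10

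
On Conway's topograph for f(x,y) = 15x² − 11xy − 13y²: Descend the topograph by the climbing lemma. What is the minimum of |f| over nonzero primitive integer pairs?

descent: ρ → (-13,11,15)  [lands on river]
river: ρ → (15,19,-9)
river: ρ → (-9,17,17)
river: ρ → (17,17,-9)
river: ρ → (-9,19,15)
river: ρ → (15,11,-13)
river: ρ → (-13,15,13)
river: ρ → (13,11,-15)
river: ρ → (-15,19,9)
river: ρ → (9,17,-17)
river: ρ → (-17,17,9)
river: ρ → (9,19,-15)
river: ρ → (-15,11,13)
river: ρ → (13,15,-13)
closes: descent 1, river 14
min |a| on river = 9

9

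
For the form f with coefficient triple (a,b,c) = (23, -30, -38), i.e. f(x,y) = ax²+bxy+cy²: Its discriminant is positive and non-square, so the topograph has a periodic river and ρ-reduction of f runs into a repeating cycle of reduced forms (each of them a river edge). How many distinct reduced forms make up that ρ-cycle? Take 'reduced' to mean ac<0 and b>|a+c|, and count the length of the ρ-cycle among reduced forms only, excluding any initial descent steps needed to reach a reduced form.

D = 4396, ⌊√D⌋ = 66
descent: ρ → (-38,30,23)  [lands on river]
river: ρ → (23,62,-6)
river: ρ → (-6,58,43)
river: ρ → (43,28,-21)
river: ρ → (-21,56,15)
river: ρ → (15,64,-5)
river: ρ → (-5,66,2)
river: ρ → (2,66,-5)
river: ρ → (-5,64,15)
river: ρ → (15,56,-21)
river: ρ → (-21,28,43)
river: ρ → (43,58,-6)
river: ρ → (-6,62,23)
river: ρ → (23,30,-38)
river: ρ → (-38,46,15)
river: ρ → (15,44,-41)
river: ρ → (-41,38,18)
river: ρ → (18,34,-45)
river: ρ → (-45,56,7)
river: ρ → (7,56,-45)
river: ρ → (-45,34,18)
river: ρ → (18,38,-41)
river: ρ → (-41,44,15)
river: ρ → (15,46,-38)
ρ-cycle length = 24 (tail of 1 descent step not counted)

24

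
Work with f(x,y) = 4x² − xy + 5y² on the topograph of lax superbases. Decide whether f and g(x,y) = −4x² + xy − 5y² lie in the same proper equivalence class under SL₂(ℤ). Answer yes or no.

D₁ = -79, D₂ = -79
f: reduced (well bottom): (4,-1,5) with a≤c, −a<b≤a
g is negative-definite; reduce −g:
−g: reduced (well bottom): (4,-1,5) with a≤c, −a<b≤a
flip sign back: reduced form of g is (-4,1,-5)
reduced forms (4, -1, 5) vs (-4, 1, -5) ⇒ inequivalent

no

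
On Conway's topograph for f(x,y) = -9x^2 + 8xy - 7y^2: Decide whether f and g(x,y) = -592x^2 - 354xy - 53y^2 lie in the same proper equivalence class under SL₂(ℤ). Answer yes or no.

D₁ = -188, D₂ = -188
f is negative-definite; reduce −f:
−f: flip: (9,-8,7)→(7,8,9)
−f: translate: b→-6 (≡8 mod 14), so (7,8,9)→(7,-6,8)
−f: reduced (well bottom): (7,-6,8) with a≤c, −a<b≤a
flip sign back: reduced form of f is (-7,6,-8)
g is negative-definite; reduce −g:
−g: flip: (592,354,53)→(53,-354,592)
−g: translate: b→-36 (≡-354 mod 106), so (53,-354,592)→(53,-36,7)
−g: flip: (53,-36,7)→(7,36,53)
−g: translate: b→-6 (≡36 mod 14), so (7,36,53)→(7,-6,8)
−g: reduced (well bottom): (7,-6,8) with a≤c, −a<b≤a
flip sign back: reduced form of g is (-7,6,-8)
reduced forms (-7, 6, -8) vs (-7, 6, -8) ⇒ equivalent

yes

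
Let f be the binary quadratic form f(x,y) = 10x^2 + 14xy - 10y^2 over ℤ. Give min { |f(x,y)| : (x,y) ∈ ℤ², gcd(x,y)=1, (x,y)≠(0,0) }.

river: ρ → (-10,6,14)
river: ρ → (14,22,-2)
river: ρ → (-2,22,14)
river: ρ → (14,6,-10)
river: ρ → (-10,14,10)
river: ρ → (10,6,-14)
river: ρ → (-14,22,2)
river: ρ → (2,22,-14)
river: ρ → (-14,6,10)
river: ρ → (10,14,-10)
closes: descent 0, river 10
min |a| on river = 2

2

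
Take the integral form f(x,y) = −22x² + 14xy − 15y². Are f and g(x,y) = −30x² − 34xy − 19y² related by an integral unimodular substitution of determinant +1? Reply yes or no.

D₁ = -1124, D₂ = -1124
f is negative-definite; reduce −f:
−f: flip: (22,-14,15)→(15,14,22)
−f: reduced (well bottom): (15,14,22) with a≤c, −a<b≤a
flip sign back: reduced form of f is (-15,-14,-22)
g is negative-definite; reduce −g:
−g: translate: b→-26 (≡34 mod 60), so (30,34,19)→(30,-26,15)
−g: flip: (30,-26,15)→(15,26,30)
−g: translate: b→-4 (≡26 mod 30), so (15,26,30)→(15,-4,19)
−g: reduced (well bottom): (15,-4,19) with a≤c, −a<b≤a
flip sign back: reduced form of g is (-15,4,-19)
reduced forms (-15, -14, -22) vs (-15, 4, -19) ⇒ inequivalent

no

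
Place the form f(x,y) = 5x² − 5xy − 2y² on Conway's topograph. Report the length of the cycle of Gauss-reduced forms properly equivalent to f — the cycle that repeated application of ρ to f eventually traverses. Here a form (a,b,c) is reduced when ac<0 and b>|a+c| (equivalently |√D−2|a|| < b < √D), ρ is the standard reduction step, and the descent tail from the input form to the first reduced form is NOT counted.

D = 65, ⌊√D⌋ = 8
descent: ρ → (-2,5,5)  [lands on river]
river: ρ → (5,5,-2)
river: ρ → (-2,7,2)
river: ρ → (2,5,-5)
river: ρ → (-5,5,2)
river: ρ → (2,7,-2)
ρ-cycle length = 6 (tail of 1 descent step not counted)

6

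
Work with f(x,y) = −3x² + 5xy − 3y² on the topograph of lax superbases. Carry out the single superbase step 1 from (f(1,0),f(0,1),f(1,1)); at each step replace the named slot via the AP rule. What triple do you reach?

start (-3,-3,-1) = (f(1,0),f(0,1),f(1,1))
replace slot 1: 2·((-3)+(-1)) − (-3) = -5 → (-5,-3,-1)

-5,-3,-1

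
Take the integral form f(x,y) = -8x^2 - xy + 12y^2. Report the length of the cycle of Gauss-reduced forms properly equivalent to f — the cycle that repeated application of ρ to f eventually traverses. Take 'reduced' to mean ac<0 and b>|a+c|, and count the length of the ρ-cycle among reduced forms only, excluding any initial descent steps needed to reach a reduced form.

D = 385, ⌊√D⌋ = 19
descent: ρ → (12,1,-8)
descent: ρ → (-8,15,5)  [lands on river]
river: ρ → (5,15,-8)
river: ρ → (-8,17,3)
river: ρ → (3,19,-2)
river: ρ → (-2,17,12)
river: ρ → (12,7,-7)
river: ρ → (-7,7,12)
river: ρ → (12,17,-2)
river: ρ → (-2,19,3)
river: ρ → (3,17,-8)
ρ-cycle length = 10 (tail of 2 descent steps not counted)

10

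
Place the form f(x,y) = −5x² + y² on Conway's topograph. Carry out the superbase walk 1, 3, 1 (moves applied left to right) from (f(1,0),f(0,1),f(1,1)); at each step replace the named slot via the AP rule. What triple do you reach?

start (-5,1,-4) = (f(1,0),f(0,1),f(1,1))
replace slot 1: 2·(1+(-4)) − (-5) = -1 → (-1,1,-4)
replace slot 3: 2·((-1)+1) − (-4) = 4 → (-1,1,4)
replace slot 1: 2·(1+4) − (-1) = 11 → (11,1,4)

11,1,4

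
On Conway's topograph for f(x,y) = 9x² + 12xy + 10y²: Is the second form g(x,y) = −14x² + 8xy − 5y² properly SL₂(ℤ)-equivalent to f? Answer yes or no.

D₁ = -216, D₂ = -216
f: translate: b→-6 (≡12 mod 18), so (9,12,10)→(9,-6,7)
f: flip: (9,-6,7)→(7,6,9)
f: reduced (well bottom): (7,6,9) with a≤c, −a<b≤a
g is negative-definite; reduce −g:
−g: flip: (14,-8,5)→(5,8,14)
−g: translate: b→-2 (≡8 mod 10), so (5,8,14)→(5,-2,11)
−g: reduced (well bottom): (5,-2,11) with a≤c, −a<b≤a
flip sign back: reduced form of g is (-5,2,-11)
reduced forms (7, 6, 9) vs (-5, 2, -11) ⇒ inequivalent

no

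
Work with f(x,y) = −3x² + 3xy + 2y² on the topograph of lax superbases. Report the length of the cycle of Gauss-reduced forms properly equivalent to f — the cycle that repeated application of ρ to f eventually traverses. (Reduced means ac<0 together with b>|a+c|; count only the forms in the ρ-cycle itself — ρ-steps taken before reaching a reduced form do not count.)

D = 33, ⌊√D⌋ = 5
river: ρ → (2,5,-1)
river: ρ → (-1,5,2)
river: ρ → (2,3,-3)
river: ρ → (-3,3,2)
ρ-cycle length = 4 (tail of 0 descent steps not counted)

4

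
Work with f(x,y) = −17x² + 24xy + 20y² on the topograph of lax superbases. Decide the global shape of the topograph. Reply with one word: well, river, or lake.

D = b²−4ac = 24² − 4·(-17)·20 = 1936
D = 44² is a perfect square ⇒ form factors over ℤ ⇒ lakes

lake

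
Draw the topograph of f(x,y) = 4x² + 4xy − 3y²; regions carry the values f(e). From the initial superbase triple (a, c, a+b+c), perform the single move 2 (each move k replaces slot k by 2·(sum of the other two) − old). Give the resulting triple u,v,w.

start (4,-3,5) = (f(1,0),f(0,1),f(1,1))
replace slot 2: 2·(4+5) − (-3) = 21 → (4,21,5)

4,21,5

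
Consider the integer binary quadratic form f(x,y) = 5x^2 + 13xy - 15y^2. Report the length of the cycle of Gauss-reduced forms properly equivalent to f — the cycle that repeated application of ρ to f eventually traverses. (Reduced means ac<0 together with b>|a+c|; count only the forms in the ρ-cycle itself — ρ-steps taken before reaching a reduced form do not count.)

D = 469, ⌊√D⌋ = 21
river: ρ → (-15,17,3)
river: ρ → (3,19,-9)
river: ρ → (-9,17,5)
river: ρ → (5,13,-15)
ρ-cycle length = 4 (tail of 0 descent steps not counted)

4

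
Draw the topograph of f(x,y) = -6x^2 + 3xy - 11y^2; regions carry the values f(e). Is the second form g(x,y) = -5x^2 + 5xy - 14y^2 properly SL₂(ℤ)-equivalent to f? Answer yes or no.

D₁ = -255, D₂ = -255
f is negative-definite; reduce −f:
−f: reduced (well bottom): (6,-3,11) with a≤c, −a<b≤a
flip sign back: reduced form of f is (-6,3,-11)
g is negative-definite; reduce −g:
−g: translate: b→5 (≡-5 mod 10), so (5,-5,14)→(5,5,14)
−g: reduced (well bottom): (5,5,14) with a≤c, −a<b≤a
flip sign back: reduced form of g is (-5,-5,-14)
reduced forms (-6, 3, -11) vs (-5, -5, -14) ⇒ inequivalent

no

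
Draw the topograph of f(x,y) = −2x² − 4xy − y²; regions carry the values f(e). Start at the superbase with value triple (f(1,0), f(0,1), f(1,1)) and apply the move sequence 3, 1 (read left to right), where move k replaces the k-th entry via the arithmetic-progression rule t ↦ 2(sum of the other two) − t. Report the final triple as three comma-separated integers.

start (-2,-1,-7) = (f(1,0),f(0,1),f(1,1))
replace slot 3: 2·((-2)+(-1)) − (-7) = 1 → (-2,-1,1)
replace slot 1: 2·((-1)+1) − (-2) = 2 → (2,-1,1)

2,-1,1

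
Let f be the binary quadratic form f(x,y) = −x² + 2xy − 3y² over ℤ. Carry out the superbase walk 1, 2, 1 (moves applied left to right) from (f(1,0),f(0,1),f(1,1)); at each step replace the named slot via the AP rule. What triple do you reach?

start (-1,-3,-2) = (f(1,0),f(0,1),f(1,1))
replace slot 1: 2·((-3)+(-2)) − (-1) = -9 → (-9,-3,-2)
replace slot 2: 2·((-9)+(-2)) − (-3) = -19 → (-9,-19,-2)
replace slot 1: 2·((-19)+(-2)) − (-9) = -33 → (-33,-19,-2)

-33,-19,-2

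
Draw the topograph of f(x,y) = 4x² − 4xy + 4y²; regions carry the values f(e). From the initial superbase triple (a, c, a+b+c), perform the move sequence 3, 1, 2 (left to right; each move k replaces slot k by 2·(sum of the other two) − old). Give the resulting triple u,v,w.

start (4,4,4) = (f(1,0),f(0,1),f(1,1))
replace slot 3: 2·(4+4) − 4 = 12 → (4,4,12)
replace slot 1: 2·(4+12) − 4 = 28 → (28,4,12)
replace slot 2: 2·(28+12) − 4 = 76 → (28,76,12)

28,76,12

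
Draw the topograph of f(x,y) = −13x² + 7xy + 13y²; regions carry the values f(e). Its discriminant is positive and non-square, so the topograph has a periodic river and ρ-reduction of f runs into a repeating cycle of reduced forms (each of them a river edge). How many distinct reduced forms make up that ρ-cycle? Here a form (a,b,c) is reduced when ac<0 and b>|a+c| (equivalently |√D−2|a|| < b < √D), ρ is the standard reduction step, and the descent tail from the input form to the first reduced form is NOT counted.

D = 725, ⌊√D⌋ = 26
river: ρ → (13,19,-7)
river: ρ → (-7,23,7)
river: ρ → (7,19,-13)
river: ρ → (-13,7,13)
ρ-cycle length = 4 (tail of 0 descent steps not counted)

4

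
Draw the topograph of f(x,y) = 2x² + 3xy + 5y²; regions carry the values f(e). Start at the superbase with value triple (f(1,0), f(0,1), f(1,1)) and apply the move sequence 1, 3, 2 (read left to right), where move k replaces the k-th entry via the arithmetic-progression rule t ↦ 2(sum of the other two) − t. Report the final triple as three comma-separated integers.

start (2,5,10) = (f(1,0),f(0,1),f(1,1))
replace slot 1: 2·(5+10) − 2 = 28 → (28,5,10)
replace slot 3: 2·(28+5) − 10 = 56 → (28,5,56)
replace slot 2: 2·(28+56) − 5 = 163 → (28,163,56)

28,163,56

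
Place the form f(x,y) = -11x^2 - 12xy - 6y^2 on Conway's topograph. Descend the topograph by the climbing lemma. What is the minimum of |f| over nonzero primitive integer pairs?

translate: b→-10 (≡12 mod 22), so (11,12,6)→(11,-10,5)
flip: (11,-10,5)→(5,10,11)
translate: b→0 (≡10 mod 10), so (5,10,11)→(5,0,6)
reduced (well bottom): (5,0,6) with a≤c, −a<b≤a
well minimum |f| = |-5| = 5 (negative-definite)

5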